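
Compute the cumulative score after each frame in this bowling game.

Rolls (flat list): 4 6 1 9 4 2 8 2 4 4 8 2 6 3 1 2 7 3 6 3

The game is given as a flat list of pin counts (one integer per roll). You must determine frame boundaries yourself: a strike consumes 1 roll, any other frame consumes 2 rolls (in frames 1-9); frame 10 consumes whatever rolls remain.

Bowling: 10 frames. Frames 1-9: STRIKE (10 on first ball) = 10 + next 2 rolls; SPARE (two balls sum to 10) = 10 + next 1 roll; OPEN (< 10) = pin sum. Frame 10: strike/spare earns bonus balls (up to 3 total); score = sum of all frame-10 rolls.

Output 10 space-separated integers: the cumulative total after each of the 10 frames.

Frame 1: SPARE (4+6=10). 10 + next roll (1) = 11. Cumulative: 11
Frame 2: SPARE (1+9=10). 10 + next roll (4) = 14. Cumulative: 25
Frame 3: OPEN (4+2=6). Cumulative: 31
Frame 4: SPARE (8+2=10). 10 + next roll (4) = 14. Cumulative: 45
Frame 5: OPEN (4+4=8). Cumulative: 53
Frame 6: SPARE (8+2=10). 10 + next roll (6) = 16. Cumulative: 69
Frame 7: OPEN (6+3=9). Cumulative: 78
Frame 8: OPEN (1+2=3). Cumulative: 81
Frame 9: SPARE (7+3=10). 10 + next roll (6) = 16. Cumulative: 97
Frame 10: OPEN. Sum of all frame-10 rolls (6+3) = 9. Cumulative: 106

Answer: 11 25 31 45 53 69 78 81 97 106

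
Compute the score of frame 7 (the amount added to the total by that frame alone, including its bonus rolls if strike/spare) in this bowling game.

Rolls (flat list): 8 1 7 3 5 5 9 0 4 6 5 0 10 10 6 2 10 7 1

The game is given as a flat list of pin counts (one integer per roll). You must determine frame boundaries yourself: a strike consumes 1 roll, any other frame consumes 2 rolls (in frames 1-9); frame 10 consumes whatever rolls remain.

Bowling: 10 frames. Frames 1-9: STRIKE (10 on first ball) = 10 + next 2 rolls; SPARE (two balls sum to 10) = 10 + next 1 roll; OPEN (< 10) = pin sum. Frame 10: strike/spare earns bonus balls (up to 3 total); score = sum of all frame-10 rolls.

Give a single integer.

Answer: 26

Derivation:
Frame 1: OPEN (8+1=9). Cumulative: 9
Frame 2: SPARE (7+3=10). 10 + next roll (5) = 15. Cumulative: 24
Frame 3: SPARE (5+5=10). 10 + next roll (9) = 19. Cumulative: 43
Frame 4: OPEN (9+0=9). Cumulative: 52
Frame 5: SPARE (4+6=10). 10 + next roll (5) = 15. Cumulative: 67
Frame 6: OPEN (5+0=5). Cumulative: 72
Frame 7: STRIKE. 10 + next two rolls (10+6) = 26. Cumulative: 98
Frame 8: STRIKE. 10 + next two rolls (6+2) = 18. Cumulative: 116
Frame 9: OPEN (6+2=8). Cumulative: 124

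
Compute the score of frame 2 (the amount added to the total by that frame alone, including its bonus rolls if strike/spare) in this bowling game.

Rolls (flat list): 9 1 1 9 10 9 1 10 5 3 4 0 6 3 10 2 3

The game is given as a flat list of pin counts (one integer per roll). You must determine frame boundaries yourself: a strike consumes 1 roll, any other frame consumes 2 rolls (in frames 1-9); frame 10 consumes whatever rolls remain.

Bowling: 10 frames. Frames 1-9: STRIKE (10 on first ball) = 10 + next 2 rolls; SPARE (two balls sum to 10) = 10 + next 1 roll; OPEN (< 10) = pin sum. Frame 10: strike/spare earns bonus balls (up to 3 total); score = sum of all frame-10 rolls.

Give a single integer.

Answer: 20

Derivation:
Frame 1: SPARE (9+1=10). 10 + next roll (1) = 11. Cumulative: 11
Frame 2: SPARE (1+9=10). 10 + next roll (10) = 20. Cumulative: 31
Frame 3: STRIKE. 10 + next two rolls (9+1) = 20. Cumulative: 51
Frame 4: SPARE (9+1=10). 10 + next roll (10) = 20. Cumulative: 71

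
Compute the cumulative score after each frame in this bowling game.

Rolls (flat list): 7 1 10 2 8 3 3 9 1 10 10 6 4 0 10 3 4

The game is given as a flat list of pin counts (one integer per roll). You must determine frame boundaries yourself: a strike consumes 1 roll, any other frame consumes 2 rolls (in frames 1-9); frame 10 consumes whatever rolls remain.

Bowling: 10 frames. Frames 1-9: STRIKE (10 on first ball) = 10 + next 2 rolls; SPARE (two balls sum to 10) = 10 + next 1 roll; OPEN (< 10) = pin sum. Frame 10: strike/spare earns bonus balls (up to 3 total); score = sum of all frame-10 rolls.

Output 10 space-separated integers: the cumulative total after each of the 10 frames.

Frame 1: OPEN (7+1=8). Cumulative: 8
Frame 2: STRIKE. 10 + next two rolls (2+8) = 20. Cumulative: 28
Frame 3: SPARE (2+8=10). 10 + next roll (3) = 13. Cumulative: 41
Frame 4: OPEN (3+3=6). Cumulative: 47
Frame 5: SPARE (9+1=10). 10 + next roll (10) = 20. Cumulative: 67
Frame 6: STRIKE. 10 + next two rolls (10+6) = 26. Cumulative: 93
Frame 7: STRIKE. 10 + next two rolls (6+4) = 20. Cumulative: 113
Frame 8: SPARE (6+4=10). 10 + next roll (0) = 10. Cumulative: 123
Frame 9: SPARE (0+10=10). 10 + next roll (3) = 13. Cumulative: 136
Frame 10: OPEN. Sum of all frame-10 rolls (3+4) = 7. Cumulative: 143

Answer: 8 28 41 47 67 93 113 123 136 143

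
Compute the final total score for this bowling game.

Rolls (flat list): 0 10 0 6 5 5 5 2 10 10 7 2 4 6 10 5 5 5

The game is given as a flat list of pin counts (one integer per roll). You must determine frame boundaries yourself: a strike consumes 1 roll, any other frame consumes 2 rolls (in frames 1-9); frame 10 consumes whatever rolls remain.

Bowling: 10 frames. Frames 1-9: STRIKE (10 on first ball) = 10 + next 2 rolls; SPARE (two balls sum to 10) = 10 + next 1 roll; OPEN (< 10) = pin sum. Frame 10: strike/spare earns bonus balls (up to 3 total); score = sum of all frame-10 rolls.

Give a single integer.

Answer: 148

Derivation:
Frame 1: SPARE (0+10=10). 10 + next roll (0) = 10. Cumulative: 10
Frame 2: OPEN (0+6=6). Cumulative: 16
Frame 3: SPARE (5+5=10). 10 + next roll (5) = 15. Cumulative: 31
Frame 4: OPEN (5+2=7). Cumulative: 38
Frame 5: STRIKE. 10 + next two rolls (10+7) = 27. Cumulative: 65
Frame 6: STRIKE. 10 + next two rolls (7+2) = 19. Cumulative: 84
Frame 7: OPEN (7+2=9). Cumulative: 93
Frame 8: SPARE (4+6=10). 10 + next roll (10) = 20. Cumulative: 113
Frame 9: STRIKE. 10 + next two rolls (5+5) = 20. Cumulative: 133
Frame 10: SPARE. Sum of all frame-10 rolls (5+5+5) = 15. Cumulative: 148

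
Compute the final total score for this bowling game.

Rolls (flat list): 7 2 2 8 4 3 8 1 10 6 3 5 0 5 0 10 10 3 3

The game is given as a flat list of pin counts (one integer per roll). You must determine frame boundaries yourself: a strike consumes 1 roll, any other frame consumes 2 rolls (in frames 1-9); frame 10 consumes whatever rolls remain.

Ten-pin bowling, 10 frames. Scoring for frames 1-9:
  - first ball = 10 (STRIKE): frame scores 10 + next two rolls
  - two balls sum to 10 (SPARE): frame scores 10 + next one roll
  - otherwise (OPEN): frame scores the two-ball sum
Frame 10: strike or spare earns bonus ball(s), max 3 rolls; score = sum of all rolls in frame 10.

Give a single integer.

Answer: 116

Derivation:
Frame 1: OPEN (7+2=9). Cumulative: 9
Frame 2: SPARE (2+8=10). 10 + next roll (4) = 14. Cumulative: 23
Frame 3: OPEN (4+3=7). Cumulative: 30
Frame 4: OPEN (8+1=9). Cumulative: 39
Frame 5: STRIKE. 10 + next two rolls (6+3) = 19. Cumulative: 58
Frame 6: OPEN (6+3=9). Cumulative: 67
Frame 7: OPEN (5+0=5). Cumulative: 72
Frame 8: OPEN (5+0=5). Cumulative: 77
Frame 9: STRIKE. 10 + next two rolls (10+3) = 23. Cumulative: 100
Frame 10: STRIKE. Sum of all frame-10 rolls (10+3+3) = 16. Cumulative: 116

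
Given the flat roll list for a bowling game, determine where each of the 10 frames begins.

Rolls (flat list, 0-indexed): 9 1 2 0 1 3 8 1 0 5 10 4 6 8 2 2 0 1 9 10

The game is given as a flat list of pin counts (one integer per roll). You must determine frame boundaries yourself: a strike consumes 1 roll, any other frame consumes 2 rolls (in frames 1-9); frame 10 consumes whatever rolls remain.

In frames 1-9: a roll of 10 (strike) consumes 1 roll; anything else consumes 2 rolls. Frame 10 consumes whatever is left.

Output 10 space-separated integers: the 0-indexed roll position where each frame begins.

Answer: 0 2 4 6 8 10 11 13 15 17

Derivation:
Frame 1 starts at roll index 0: rolls=9,1 (sum=10), consumes 2 rolls
Frame 2 starts at roll index 2: rolls=2,0 (sum=2), consumes 2 rolls
Frame 3 starts at roll index 4: rolls=1,3 (sum=4), consumes 2 rolls
Frame 4 starts at roll index 6: rolls=8,1 (sum=9), consumes 2 rolls
Frame 5 starts at roll index 8: rolls=0,5 (sum=5), consumes 2 rolls
Frame 6 starts at roll index 10: roll=10 (strike), consumes 1 roll
Frame 7 starts at roll index 11: rolls=4,6 (sum=10), consumes 2 rolls
Frame 8 starts at roll index 13: rolls=8,2 (sum=10), consumes 2 rolls
Frame 9 starts at roll index 15: rolls=2,0 (sum=2), consumes 2 rolls
Frame 10 starts at roll index 17: 3 remaining rolls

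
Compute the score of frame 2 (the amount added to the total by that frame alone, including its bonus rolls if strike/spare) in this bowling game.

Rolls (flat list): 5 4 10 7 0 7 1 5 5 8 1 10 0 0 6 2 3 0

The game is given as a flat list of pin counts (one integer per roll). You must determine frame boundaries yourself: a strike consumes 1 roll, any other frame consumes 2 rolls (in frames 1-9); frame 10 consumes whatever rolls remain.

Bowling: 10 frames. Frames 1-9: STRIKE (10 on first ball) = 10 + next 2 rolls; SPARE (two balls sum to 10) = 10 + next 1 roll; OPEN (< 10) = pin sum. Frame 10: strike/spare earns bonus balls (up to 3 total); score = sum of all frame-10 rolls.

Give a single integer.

Answer: 17

Derivation:
Frame 1: OPEN (5+4=9). Cumulative: 9
Frame 2: STRIKE. 10 + next two rolls (7+0) = 17. Cumulative: 26
Frame 3: OPEN (7+0=7). Cumulative: 33
Frame 4: OPEN (7+1=8). Cumulative: 41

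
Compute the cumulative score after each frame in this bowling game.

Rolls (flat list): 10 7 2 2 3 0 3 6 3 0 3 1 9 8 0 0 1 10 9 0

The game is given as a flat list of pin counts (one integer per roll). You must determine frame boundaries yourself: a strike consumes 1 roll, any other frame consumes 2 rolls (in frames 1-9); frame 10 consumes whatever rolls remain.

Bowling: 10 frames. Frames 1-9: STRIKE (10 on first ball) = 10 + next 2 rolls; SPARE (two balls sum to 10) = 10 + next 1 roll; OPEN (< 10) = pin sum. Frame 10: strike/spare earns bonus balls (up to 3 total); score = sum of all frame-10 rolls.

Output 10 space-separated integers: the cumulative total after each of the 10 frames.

Answer: 19 28 33 36 45 48 66 74 75 94

Derivation:
Frame 1: STRIKE. 10 + next two rolls (7+2) = 19. Cumulative: 19
Frame 2: OPEN (7+2=9). Cumulative: 28
Frame 3: OPEN (2+3=5). Cumulative: 33
Frame 4: OPEN (0+3=3). Cumulative: 36
Frame 5: OPEN (6+3=9). Cumulative: 45
Frame 6: OPEN (0+3=3). Cumulative: 48
Frame 7: SPARE (1+9=10). 10 + next roll (8) = 18. Cumulative: 66
Frame 8: OPEN (8+0=8). Cumulative: 74
Frame 9: OPEN (0+1=1). Cumulative: 75
Frame 10: STRIKE. Sum of all frame-10 rolls (10+9+0) = 19. Cumulative: 94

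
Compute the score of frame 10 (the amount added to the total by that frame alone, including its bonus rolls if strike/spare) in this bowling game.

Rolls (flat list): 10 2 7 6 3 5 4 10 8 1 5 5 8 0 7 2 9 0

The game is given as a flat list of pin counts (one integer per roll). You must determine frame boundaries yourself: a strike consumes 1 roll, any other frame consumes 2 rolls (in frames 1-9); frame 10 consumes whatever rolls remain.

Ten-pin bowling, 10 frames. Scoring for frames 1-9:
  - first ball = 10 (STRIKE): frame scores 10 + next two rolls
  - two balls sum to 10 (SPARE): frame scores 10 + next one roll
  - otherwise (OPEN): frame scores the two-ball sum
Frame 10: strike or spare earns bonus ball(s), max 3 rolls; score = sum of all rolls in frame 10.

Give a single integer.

Frame 1: STRIKE. 10 + next two rolls (2+7) = 19. Cumulative: 19
Frame 2: OPEN (2+7=9). Cumulative: 28
Frame 3: OPEN (6+3=9). Cumulative: 37
Frame 4: OPEN (5+4=9). Cumulative: 46
Frame 5: STRIKE. 10 + next two rolls (8+1) = 19. Cumulative: 65
Frame 6: OPEN (8+1=9). Cumulative: 74
Frame 7: SPARE (5+5=10). 10 + next roll (8) = 18. Cumulative: 92
Frame 8: OPEN (8+0=8). Cumulative: 100
Frame 9: OPEN (7+2=9). Cumulative: 109
Frame 10: OPEN. Sum of all frame-10 rolls (9+0) = 9. Cumulative: 118

Answer: 9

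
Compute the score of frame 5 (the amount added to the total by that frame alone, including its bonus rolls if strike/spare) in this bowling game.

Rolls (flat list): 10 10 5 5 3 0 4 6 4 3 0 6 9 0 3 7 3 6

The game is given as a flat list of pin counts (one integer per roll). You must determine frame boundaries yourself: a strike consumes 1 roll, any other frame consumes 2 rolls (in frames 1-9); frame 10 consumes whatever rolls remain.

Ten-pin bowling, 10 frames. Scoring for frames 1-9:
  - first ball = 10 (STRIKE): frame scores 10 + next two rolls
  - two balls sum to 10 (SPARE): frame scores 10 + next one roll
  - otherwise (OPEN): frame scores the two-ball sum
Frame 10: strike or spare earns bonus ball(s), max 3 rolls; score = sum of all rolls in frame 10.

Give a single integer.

Answer: 14

Derivation:
Frame 1: STRIKE. 10 + next two rolls (10+5) = 25. Cumulative: 25
Frame 2: STRIKE. 10 + next two rolls (5+5) = 20. Cumulative: 45
Frame 3: SPARE (5+5=10). 10 + next roll (3) = 13. Cumulative: 58
Frame 4: OPEN (3+0=3). Cumulative: 61
Frame 5: SPARE (4+6=10). 10 + next roll (4) = 14. Cumulative: 75
Frame 6: OPEN (4+3=7). Cumulative: 82
Frame 7: OPEN (0+6=6). Cumulative: 88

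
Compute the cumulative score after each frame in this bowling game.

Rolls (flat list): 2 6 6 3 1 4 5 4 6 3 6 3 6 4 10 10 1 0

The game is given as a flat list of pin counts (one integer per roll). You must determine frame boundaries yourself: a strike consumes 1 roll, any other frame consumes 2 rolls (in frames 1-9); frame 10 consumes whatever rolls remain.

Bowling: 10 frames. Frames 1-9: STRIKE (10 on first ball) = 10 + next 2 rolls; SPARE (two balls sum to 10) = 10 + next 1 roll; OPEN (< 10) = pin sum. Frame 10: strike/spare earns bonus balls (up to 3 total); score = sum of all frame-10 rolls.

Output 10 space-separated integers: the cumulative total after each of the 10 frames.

Answer: 8 17 22 31 40 49 69 90 101 102

Derivation:
Frame 1: OPEN (2+6=8). Cumulative: 8
Frame 2: OPEN (6+3=9). Cumulative: 17
Frame 3: OPEN (1+4=5). Cumulative: 22
Frame 4: OPEN (5+4=9). Cumulative: 31
Frame 5: OPEN (6+3=9). Cumulative: 40
Frame 6: OPEN (6+3=9). Cumulative: 49
Frame 7: SPARE (6+4=10). 10 + next roll (10) = 20. Cumulative: 69
Frame 8: STRIKE. 10 + next two rolls (10+1) = 21. Cumulative: 90
Frame 9: STRIKE. 10 + next two rolls (1+0) = 11. Cumulative: 101
Frame 10: OPEN. Sum of all frame-10 rolls (1+0) = 1. Cumulative: 102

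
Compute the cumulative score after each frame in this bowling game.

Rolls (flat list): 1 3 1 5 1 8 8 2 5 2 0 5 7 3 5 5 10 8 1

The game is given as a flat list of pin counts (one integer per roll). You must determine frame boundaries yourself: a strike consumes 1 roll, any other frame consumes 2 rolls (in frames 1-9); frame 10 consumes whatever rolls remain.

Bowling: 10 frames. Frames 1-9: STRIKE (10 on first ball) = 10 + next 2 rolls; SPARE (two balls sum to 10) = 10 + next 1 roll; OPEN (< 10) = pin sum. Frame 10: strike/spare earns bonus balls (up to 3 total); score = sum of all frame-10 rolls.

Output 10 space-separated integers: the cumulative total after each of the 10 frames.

Frame 1: OPEN (1+3=4). Cumulative: 4
Frame 2: OPEN (1+5=6). Cumulative: 10
Frame 3: OPEN (1+8=9). Cumulative: 19
Frame 4: SPARE (8+2=10). 10 + next roll (5) = 15. Cumulative: 34
Frame 5: OPEN (5+2=7). Cumulative: 41
Frame 6: OPEN (0+5=5). Cumulative: 46
Frame 7: SPARE (7+3=10). 10 + next roll (5) = 15. Cumulative: 61
Frame 8: SPARE (5+5=10). 10 + next roll (10) = 20. Cumulative: 81
Frame 9: STRIKE. 10 + next two rolls (8+1) = 19. Cumulative: 100
Frame 10: OPEN. Sum of all frame-10 rolls (8+1) = 9. Cumulative: 109

Answer: 4 10 19 34 41 46 61 81 100 109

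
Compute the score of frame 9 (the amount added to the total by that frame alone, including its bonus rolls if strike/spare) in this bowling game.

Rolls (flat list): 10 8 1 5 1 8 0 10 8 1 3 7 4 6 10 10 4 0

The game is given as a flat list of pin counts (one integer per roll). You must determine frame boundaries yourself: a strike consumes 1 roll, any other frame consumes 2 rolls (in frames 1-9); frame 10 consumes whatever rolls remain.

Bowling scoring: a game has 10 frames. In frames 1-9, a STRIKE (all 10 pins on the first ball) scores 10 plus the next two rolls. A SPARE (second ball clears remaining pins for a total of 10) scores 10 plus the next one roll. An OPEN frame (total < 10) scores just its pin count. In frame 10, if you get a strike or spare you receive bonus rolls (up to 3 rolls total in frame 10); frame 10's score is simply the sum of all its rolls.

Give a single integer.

Frame 1: STRIKE. 10 + next two rolls (8+1) = 19. Cumulative: 19
Frame 2: OPEN (8+1=9). Cumulative: 28
Frame 3: OPEN (5+1=6). Cumulative: 34
Frame 4: OPEN (8+0=8). Cumulative: 42
Frame 5: STRIKE. 10 + next two rolls (8+1) = 19. Cumulative: 61
Frame 6: OPEN (8+1=9). Cumulative: 70
Frame 7: SPARE (3+7=10). 10 + next roll (4) = 14. Cumulative: 84
Frame 8: SPARE (4+6=10). 10 + next roll (10) = 20. Cumulative: 104
Frame 9: STRIKE. 10 + next two rolls (10+4) = 24. Cumulative: 128
Frame 10: STRIKE. Sum of all frame-10 rolls (10+4+0) = 14. Cumulative: 142

Answer: 24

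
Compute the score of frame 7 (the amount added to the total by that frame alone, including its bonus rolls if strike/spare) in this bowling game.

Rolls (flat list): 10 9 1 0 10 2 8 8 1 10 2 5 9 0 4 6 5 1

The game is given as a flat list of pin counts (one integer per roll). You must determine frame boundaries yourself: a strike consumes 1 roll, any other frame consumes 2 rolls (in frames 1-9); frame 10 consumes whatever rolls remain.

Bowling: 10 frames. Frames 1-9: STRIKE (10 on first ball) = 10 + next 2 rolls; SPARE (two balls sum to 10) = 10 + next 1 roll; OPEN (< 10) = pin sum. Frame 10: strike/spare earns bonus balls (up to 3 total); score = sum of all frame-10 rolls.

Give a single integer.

Frame 1: STRIKE. 10 + next two rolls (9+1) = 20. Cumulative: 20
Frame 2: SPARE (9+1=10). 10 + next roll (0) = 10. Cumulative: 30
Frame 3: SPARE (0+10=10). 10 + next roll (2) = 12. Cumulative: 42
Frame 4: SPARE (2+8=10). 10 + next roll (8) = 18. Cumulative: 60
Frame 5: OPEN (8+1=9). Cumulative: 69
Frame 6: STRIKE. 10 + next two rolls (2+5) = 17. Cumulative: 86
Frame 7: OPEN (2+5=7). Cumulative: 93
Frame 8: OPEN (9+0=9). Cumulative: 102
Frame 9: SPARE (4+6=10). 10 + next roll (5) = 15. Cumulative: 117

Answer: 7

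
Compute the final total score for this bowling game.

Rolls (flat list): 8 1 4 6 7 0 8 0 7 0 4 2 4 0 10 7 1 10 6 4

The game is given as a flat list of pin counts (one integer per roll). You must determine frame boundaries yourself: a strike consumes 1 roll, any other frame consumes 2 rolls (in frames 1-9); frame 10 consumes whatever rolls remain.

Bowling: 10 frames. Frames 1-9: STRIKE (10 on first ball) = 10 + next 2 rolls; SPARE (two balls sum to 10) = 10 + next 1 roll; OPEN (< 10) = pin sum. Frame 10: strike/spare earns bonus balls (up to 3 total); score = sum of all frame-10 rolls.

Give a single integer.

Answer: 104

Derivation:
Frame 1: OPEN (8+1=9). Cumulative: 9
Frame 2: SPARE (4+6=10). 10 + next roll (7) = 17. Cumulative: 26
Frame 3: OPEN (7+0=7). Cumulative: 33
Frame 4: OPEN (8+0=8). Cumulative: 41
Frame 5: OPEN (7+0=7). Cumulative: 48
Frame 6: OPEN (4+2=6). Cumulative: 54
Frame 7: OPEN (4+0=4). Cumulative: 58
Frame 8: STRIKE. 10 + next two rolls (7+1) = 18. Cumulative: 76
Frame 9: OPEN (7+1=8). Cumulative: 84
Frame 10: STRIKE. Sum of all frame-10 rolls (10+6+4) = 20. Cumulative: 104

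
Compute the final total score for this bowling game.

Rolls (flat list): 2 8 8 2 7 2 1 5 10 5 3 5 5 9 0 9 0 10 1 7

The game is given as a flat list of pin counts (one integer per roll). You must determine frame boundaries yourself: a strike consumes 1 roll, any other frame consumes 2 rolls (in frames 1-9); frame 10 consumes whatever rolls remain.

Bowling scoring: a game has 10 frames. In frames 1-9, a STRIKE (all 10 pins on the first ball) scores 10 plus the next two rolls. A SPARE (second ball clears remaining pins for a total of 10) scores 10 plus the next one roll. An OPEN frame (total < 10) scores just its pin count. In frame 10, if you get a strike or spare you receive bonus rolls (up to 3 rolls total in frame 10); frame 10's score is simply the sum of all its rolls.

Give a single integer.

Answer: 131

Derivation:
Frame 1: SPARE (2+8=10). 10 + next roll (8) = 18. Cumulative: 18
Frame 2: SPARE (8+2=10). 10 + next roll (7) = 17. Cumulative: 35
Frame 3: OPEN (7+2=9). Cumulative: 44
Frame 4: OPEN (1+5=6). Cumulative: 50
Frame 5: STRIKE. 10 + next two rolls (5+3) = 18. Cumulative: 68
Frame 6: OPEN (5+3=8). Cumulative: 76
Frame 7: SPARE (5+5=10). 10 + next roll (9) = 19. Cumulative: 95
Frame 8: OPEN (9+0=9). Cumulative: 104
Frame 9: OPEN (9+0=9). Cumulative: 113
Frame 10: STRIKE. Sum of all frame-10 rolls (10+1+7) = 18. Cumulative: 131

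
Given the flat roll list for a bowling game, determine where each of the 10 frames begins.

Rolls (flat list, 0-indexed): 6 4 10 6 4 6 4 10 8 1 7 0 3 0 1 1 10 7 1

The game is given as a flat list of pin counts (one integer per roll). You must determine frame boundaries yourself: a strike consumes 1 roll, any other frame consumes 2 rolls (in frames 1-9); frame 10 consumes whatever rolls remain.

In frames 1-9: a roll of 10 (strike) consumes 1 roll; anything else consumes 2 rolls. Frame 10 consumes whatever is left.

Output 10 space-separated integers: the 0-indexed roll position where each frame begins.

Answer: 0 2 3 5 7 8 10 12 14 16

Derivation:
Frame 1 starts at roll index 0: rolls=6,4 (sum=10), consumes 2 rolls
Frame 2 starts at roll index 2: roll=10 (strike), consumes 1 roll
Frame 3 starts at roll index 3: rolls=6,4 (sum=10), consumes 2 rolls
Frame 4 starts at roll index 5: rolls=6,4 (sum=10), consumes 2 rolls
Frame 5 starts at roll index 7: roll=10 (strike), consumes 1 roll
Frame 6 starts at roll index 8: rolls=8,1 (sum=9), consumes 2 rolls
Frame 7 starts at roll index 10: rolls=7,0 (sum=7), consumes 2 rolls
Frame 8 starts at roll index 12: rolls=3,0 (sum=3), consumes 2 rolls
Frame 9 starts at roll index 14: rolls=1,1 (sum=2), consumes 2 rolls
Frame 10 starts at roll index 16: 3 remaining rolls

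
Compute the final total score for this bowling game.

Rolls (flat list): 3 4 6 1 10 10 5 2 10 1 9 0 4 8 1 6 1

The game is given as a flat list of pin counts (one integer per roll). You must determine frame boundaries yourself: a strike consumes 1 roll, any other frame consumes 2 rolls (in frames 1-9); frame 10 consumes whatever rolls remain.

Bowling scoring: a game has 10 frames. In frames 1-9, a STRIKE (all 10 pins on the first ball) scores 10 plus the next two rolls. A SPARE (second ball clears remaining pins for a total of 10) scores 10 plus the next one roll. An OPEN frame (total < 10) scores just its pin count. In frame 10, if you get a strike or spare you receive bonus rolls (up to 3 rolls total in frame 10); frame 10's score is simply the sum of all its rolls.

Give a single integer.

Frame 1: OPEN (3+4=7). Cumulative: 7
Frame 2: OPEN (6+1=7). Cumulative: 14
Frame 3: STRIKE. 10 + next two rolls (10+5) = 25. Cumulative: 39
Frame 4: STRIKE. 10 + next two rolls (5+2) = 17. Cumulative: 56
Frame 5: OPEN (5+2=7). Cumulative: 63
Frame 6: STRIKE. 10 + next two rolls (1+9) = 20. Cumulative: 83
Frame 7: SPARE (1+9=10). 10 + next roll (0) = 10. Cumulative: 93
Frame 8: OPEN (0+4=4). Cumulative: 97
Frame 9: OPEN (8+1=9). Cumulative: 106
Frame 10: OPEN. Sum of all frame-10 rolls (6+1) = 7. Cumulative: 113

Answer: 113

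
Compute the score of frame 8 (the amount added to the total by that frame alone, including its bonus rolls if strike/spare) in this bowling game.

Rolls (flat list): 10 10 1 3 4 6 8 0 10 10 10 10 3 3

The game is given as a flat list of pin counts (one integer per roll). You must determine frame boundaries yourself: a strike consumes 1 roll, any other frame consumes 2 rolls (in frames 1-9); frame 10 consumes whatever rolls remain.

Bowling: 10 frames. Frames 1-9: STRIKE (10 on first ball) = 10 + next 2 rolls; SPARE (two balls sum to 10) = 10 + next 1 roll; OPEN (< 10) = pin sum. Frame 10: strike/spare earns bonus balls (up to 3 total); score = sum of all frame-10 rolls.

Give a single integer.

Frame 1: STRIKE. 10 + next two rolls (10+1) = 21. Cumulative: 21
Frame 2: STRIKE. 10 + next two rolls (1+3) = 14. Cumulative: 35
Frame 3: OPEN (1+3=4). Cumulative: 39
Frame 4: SPARE (4+6=10). 10 + next roll (8) = 18. Cumulative: 57
Frame 5: OPEN (8+0=8). Cumulative: 65
Frame 6: STRIKE. 10 + next two rolls (10+10) = 30. Cumulative: 95
Frame 7: STRIKE. 10 + next two rolls (10+10) = 30. Cumulative: 125
Frame 8: STRIKE. 10 + next two rolls (10+3) = 23. Cumulative: 148
Frame 9: STRIKE. 10 + next two rolls (3+3) = 16. Cumulative: 164
Frame 10: OPEN. Sum of all frame-10 rolls (3+3) = 6. Cumulative: 170

Answer: 23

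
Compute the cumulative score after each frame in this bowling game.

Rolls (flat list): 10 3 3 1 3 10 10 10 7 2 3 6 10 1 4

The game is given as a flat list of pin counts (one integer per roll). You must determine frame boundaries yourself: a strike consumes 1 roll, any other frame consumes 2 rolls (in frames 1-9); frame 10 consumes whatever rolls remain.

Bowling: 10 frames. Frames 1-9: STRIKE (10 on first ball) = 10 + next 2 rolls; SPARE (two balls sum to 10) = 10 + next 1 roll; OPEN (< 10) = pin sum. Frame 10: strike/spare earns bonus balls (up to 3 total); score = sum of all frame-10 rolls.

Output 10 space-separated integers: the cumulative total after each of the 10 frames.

Frame 1: STRIKE. 10 + next two rolls (3+3) = 16. Cumulative: 16
Frame 2: OPEN (3+3=6). Cumulative: 22
Frame 3: OPEN (1+3=4). Cumulative: 26
Frame 4: STRIKE. 10 + next two rolls (10+10) = 30. Cumulative: 56
Frame 5: STRIKE. 10 + next two rolls (10+7) = 27. Cumulative: 83
Frame 6: STRIKE. 10 + next two rolls (7+2) = 19. Cumulative: 102
Frame 7: OPEN (7+2=9). Cumulative: 111
Frame 8: OPEN (3+6=9). Cumulative: 120
Frame 9: STRIKE. 10 + next two rolls (1+4) = 15. Cumulative: 135
Frame 10: OPEN. Sum of all frame-10 rolls (1+4) = 5. Cumulative: 140

Answer: 16 22 26 56 83 102 111 120 135 140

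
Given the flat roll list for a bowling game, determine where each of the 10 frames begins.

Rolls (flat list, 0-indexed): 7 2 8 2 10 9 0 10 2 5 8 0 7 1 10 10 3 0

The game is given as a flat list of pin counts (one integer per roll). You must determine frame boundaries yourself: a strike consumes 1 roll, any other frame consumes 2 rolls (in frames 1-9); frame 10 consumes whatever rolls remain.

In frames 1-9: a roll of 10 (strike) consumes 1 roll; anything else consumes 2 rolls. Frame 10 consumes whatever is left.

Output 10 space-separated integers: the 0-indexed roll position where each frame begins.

Answer: 0 2 4 5 7 8 10 12 14 15

Derivation:
Frame 1 starts at roll index 0: rolls=7,2 (sum=9), consumes 2 rolls
Frame 2 starts at roll index 2: rolls=8,2 (sum=10), consumes 2 rolls
Frame 3 starts at roll index 4: roll=10 (strike), consumes 1 roll
Frame 4 starts at roll index 5: rolls=9,0 (sum=9), consumes 2 rolls
Frame 5 starts at roll index 7: roll=10 (strike), consumes 1 roll
Frame 6 starts at roll index 8: rolls=2,5 (sum=7), consumes 2 rolls
Frame 7 starts at roll index 10: rolls=8,0 (sum=8), consumes 2 rolls
Frame 8 starts at roll index 12: rolls=7,1 (sum=8), consumes 2 rolls
Frame 9 starts at roll index 14: roll=10 (strike), consumes 1 roll
Frame 10 starts at roll index 15: 3 remaining rolls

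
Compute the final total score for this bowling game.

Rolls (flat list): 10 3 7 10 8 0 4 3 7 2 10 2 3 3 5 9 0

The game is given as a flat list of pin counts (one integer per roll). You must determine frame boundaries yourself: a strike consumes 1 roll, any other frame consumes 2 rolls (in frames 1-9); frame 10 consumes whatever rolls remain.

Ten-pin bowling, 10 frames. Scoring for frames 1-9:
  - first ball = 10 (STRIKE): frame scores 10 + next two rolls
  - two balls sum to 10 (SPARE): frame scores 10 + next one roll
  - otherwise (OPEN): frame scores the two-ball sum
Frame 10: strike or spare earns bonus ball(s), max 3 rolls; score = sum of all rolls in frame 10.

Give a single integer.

Frame 1: STRIKE. 10 + next two rolls (3+7) = 20. Cumulative: 20
Frame 2: SPARE (3+7=10). 10 + next roll (10) = 20. Cumulative: 40
Frame 3: STRIKE. 10 + next two rolls (8+0) = 18. Cumulative: 58
Frame 4: OPEN (8+0=8). Cumulative: 66
Frame 5: OPEN (4+3=7). Cumulative: 73
Frame 6: OPEN (7+2=9). Cumulative: 82
Frame 7: STRIKE. 10 + next two rolls (2+3) = 15. Cumulative: 97
Frame 8: OPEN (2+3=5). Cumulative: 102
Frame 9: OPEN (3+5=8). Cumulative: 110
Frame 10: OPEN. Sum of all frame-10 rolls (9+0) = 9. Cumulative: 119

Answer: 119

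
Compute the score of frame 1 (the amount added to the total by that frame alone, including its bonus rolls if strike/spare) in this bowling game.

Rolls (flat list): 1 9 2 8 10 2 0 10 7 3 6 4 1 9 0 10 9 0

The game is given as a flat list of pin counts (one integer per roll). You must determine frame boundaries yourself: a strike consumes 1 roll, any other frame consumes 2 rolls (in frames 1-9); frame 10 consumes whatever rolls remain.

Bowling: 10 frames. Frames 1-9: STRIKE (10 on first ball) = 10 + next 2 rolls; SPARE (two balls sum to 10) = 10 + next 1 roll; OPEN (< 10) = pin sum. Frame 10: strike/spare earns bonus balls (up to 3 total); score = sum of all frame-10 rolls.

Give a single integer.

Answer: 12

Derivation:
Frame 1: SPARE (1+9=10). 10 + next roll (2) = 12. Cumulative: 12
Frame 2: SPARE (2+8=10). 10 + next roll (10) = 20. Cumulative: 32
Frame 3: STRIKE. 10 + next two rolls (2+0) = 12. Cumulative: 44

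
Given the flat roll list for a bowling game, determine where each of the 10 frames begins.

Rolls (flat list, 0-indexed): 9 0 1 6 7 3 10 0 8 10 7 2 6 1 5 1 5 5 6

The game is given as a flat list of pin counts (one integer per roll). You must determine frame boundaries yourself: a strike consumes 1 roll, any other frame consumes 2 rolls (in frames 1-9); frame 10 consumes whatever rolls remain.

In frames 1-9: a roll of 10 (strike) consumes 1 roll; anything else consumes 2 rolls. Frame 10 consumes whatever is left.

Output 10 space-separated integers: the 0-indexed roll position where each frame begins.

Frame 1 starts at roll index 0: rolls=9,0 (sum=9), consumes 2 rolls
Frame 2 starts at roll index 2: rolls=1,6 (sum=7), consumes 2 rolls
Frame 3 starts at roll index 4: rolls=7,3 (sum=10), consumes 2 rolls
Frame 4 starts at roll index 6: roll=10 (strike), consumes 1 roll
Frame 5 starts at roll index 7: rolls=0,8 (sum=8), consumes 2 rolls
Frame 6 starts at roll index 9: roll=10 (strike), consumes 1 roll
Frame 7 starts at roll index 10: rolls=7,2 (sum=9), consumes 2 rolls
Frame 8 starts at roll index 12: rolls=6,1 (sum=7), consumes 2 rolls
Frame 9 starts at roll index 14: rolls=5,1 (sum=6), consumes 2 rolls
Frame 10 starts at roll index 16: 3 remaining rolls

Answer: 0 2 4 6 7 9 10 12 14 16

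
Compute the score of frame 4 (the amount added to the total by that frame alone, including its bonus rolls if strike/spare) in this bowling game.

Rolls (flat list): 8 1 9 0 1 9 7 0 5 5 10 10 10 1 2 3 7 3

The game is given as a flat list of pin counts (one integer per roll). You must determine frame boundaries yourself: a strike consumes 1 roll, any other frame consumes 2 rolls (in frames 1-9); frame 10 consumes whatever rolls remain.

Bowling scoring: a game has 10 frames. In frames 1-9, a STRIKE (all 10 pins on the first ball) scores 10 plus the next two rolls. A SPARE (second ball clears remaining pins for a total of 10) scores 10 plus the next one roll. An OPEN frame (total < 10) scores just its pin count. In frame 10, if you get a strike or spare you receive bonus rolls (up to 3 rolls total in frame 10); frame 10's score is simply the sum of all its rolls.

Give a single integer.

Answer: 7

Derivation:
Frame 1: OPEN (8+1=9). Cumulative: 9
Frame 2: OPEN (9+0=9). Cumulative: 18
Frame 3: SPARE (1+9=10). 10 + next roll (7) = 17. Cumulative: 35
Frame 4: OPEN (7+0=7). Cumulative: 42
Frame 5: SPARE (5+5=10). 10 + next roll (10) = 20. Cumulative: 62
Frame 6: STRIKE. 10 + next two rolls (10+10) = 30. Cumulative: 92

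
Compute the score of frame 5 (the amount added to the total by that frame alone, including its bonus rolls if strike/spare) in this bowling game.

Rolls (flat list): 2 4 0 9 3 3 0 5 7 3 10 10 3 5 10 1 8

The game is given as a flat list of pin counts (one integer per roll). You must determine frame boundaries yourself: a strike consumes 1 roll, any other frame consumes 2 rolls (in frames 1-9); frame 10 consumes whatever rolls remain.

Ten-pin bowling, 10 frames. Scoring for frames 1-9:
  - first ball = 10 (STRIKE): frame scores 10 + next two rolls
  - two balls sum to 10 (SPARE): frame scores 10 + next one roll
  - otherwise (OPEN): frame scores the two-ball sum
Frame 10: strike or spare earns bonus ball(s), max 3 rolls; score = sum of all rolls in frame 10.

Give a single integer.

Answer: 20

Derivation:
Frame 1: OPEN (2+4=6). Cumulative: 6
Frame 2: OPEN (0+9=9). Cumulative: 15
Frame 3: OPEN (3+3=6). Cumulative: 21
Frame 4: OPEN (0+5=5). Cumulative: 26
Frame 5: SPARE (7+3=10). 10 + next roll (10) = 20. Cumulative: 46
Frame 6: STRIKE. 10 + next two rolls (10+3) = 23. Cumulative: 69
Frame 7: STRIKE. 10 + next two rolls (3+5) = 18. Cumulative: 87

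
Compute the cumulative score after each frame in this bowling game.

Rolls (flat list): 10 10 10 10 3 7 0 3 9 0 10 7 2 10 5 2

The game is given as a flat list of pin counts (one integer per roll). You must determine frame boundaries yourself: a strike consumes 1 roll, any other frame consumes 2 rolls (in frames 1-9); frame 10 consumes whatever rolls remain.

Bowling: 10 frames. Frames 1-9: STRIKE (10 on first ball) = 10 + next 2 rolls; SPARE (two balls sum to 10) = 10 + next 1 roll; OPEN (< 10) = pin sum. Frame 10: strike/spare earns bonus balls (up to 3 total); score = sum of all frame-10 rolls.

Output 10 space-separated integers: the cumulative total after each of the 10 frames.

Answer: 30 60 83 103 113 116 125 144 153 170

Derivation:
Frame 1: STRIKE. 10 + next two rolls (10+10) = 30. Cumulative: 30
Frame 2: STRIKE. 10 + next two rolls (10+10) = 30. Cumulative: 60
Frame 3: STRIKE. 10 + next two rolls (10+3) = 23. Cumulative: 83
Frame 4: STRIKE. 10 + next two rolls (3+7) = 20. Cumulative: 103
Frame 5: SPARE (3+7=10). 10 + next roll (0) = 10. Cumulative: 113
Frame 6: OPEN (0+3=3). Cumulative: 116
Frame 7: OPEN (9+0=9). Cumulative: 125
Frame 8: STRIKE. 10 + next two rolls (7+2) = 19. Cumulative: 144
Frame 9: OPEN (7+2=9). Cumulative: 153
Frame 10: STRIKE. Sum of all frame-10 rolls (10+5+2) = 17. Cumulative: 170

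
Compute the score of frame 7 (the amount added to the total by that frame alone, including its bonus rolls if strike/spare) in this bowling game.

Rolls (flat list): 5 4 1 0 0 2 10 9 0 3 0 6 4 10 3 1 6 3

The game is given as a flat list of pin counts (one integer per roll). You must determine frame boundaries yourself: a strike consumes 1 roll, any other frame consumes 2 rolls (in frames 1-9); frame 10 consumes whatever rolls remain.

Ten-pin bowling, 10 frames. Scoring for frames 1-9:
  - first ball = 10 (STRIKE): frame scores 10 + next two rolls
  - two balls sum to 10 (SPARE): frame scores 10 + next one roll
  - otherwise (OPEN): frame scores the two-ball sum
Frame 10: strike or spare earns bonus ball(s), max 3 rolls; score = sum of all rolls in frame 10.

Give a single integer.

Frame 1: OPEN (5+4=9). Cumulative: 9
Frame 2: OPEN (1+0=1). Cumulative: 10
Frame 3: OPEN (0+2=2). Cumulative: 12
Frame 4: STRIKE. 10 + next two rolls (9+0) = 19. Cumulative: 31
Frame 5: OPEN (9+0=9). Cumulative: 40
Frame 6: OPEN (3+0=3). Cumulative: 43
Frame 7: SPARE (6+4=10). 10 + next roll (10) = 20. Cumulative: 63
Frame 8: STRIKE. 10 + next two rolls (3+1) = 14. Cumulative: 77
Frame 9: OPEN (3+1=4). Cumulative: 81

Answer: 20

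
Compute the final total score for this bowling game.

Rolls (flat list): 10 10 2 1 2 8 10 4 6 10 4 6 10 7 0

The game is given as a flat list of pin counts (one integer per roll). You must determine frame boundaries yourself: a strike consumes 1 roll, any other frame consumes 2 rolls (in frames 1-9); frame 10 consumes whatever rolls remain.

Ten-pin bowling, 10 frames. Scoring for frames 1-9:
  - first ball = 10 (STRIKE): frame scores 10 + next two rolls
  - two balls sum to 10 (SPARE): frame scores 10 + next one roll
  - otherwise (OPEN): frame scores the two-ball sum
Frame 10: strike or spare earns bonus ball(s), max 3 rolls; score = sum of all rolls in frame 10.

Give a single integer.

Answer: 162

Derivation:
Frame 1: STRIKE. 10 + next two rolls (10+2) = 22. Cumulative: 22
Frame 2: STRIKE. 10 + next two rolls (2+1) = 13. Cumulative: 35
Frame 3: OPEN (2+1=3). Cumulative: 38
Frame 4: SPARE (2+8=10). 10 + next roll (10) = 20. Cumulative: 58
Frame 5: STRIKE. 10 + next two rolls (4+6) = 20. Cumulative: 78
Frame 6: SPARE (4+6=10). 10 + next roll (10) = 20. Cumulative: 98
Frame 7: STRIKE. 10 + next two rolls (4+6) = 20. Cumulative: 118
Frame 8: SPARE (4+6=10). 10 + next roll (10) = 20. Cumulative: 138
Frame 9: STRIKE. 10 + next two rolls (7+0) = 17. Cumulative: 155
Frame 10: OPEN. Sum of all frame-10 rolls (7+0) = 7. Cumulative: 162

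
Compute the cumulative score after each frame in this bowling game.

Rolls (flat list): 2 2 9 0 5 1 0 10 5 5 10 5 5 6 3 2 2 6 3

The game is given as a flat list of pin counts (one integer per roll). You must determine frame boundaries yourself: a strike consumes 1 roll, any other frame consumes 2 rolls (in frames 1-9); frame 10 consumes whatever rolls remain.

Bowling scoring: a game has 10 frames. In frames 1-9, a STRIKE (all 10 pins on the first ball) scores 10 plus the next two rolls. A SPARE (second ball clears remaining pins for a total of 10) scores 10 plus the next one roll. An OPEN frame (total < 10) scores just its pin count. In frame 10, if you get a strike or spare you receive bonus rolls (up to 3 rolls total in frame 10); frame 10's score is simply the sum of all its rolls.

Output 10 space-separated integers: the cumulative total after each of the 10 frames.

Frame 1: OPEN (2+2=4). Cumulative: 4
Frame 2: OPEN (9+0=9). Cumulative: 13
Frame 3: OPEN (5+1=6). Cumulative: 19
Frame 4: SPARE (0+10=10). 10 + next roll (5) = 15. Cumulative: 34
Frame 5: SPARE (5+5=10). 10 + next roll (10) = 20. Cumulative: 54
Frame 6: STRIKE. 10 + next two rolls (5+5) = 20. Cumulative: 74
Frame 7: SPARE (5+5=10). 10 + next roll (6) = 16. Cumulative: 90
Frame 8: OPEN (6+3=9). Cumulative: 99
Frame 9: OPEN (2+2=4). Cumulative: 103
Frame 10: OPEN. Sum of all frame-10 rolls (6+3) = 9. Cumulative: 112

Answer: 4 13 19 34 54 74 90 99 103 112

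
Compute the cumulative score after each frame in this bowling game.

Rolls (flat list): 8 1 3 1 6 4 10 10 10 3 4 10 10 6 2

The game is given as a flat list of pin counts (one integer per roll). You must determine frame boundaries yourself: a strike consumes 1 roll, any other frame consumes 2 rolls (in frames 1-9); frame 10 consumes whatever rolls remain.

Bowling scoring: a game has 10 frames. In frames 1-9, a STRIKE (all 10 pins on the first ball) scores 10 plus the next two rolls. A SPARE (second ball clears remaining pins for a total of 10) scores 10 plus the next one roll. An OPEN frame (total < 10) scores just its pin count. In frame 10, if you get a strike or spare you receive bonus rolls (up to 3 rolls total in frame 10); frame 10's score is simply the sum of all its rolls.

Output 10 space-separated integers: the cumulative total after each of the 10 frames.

Frame 1: OPEN (8+1=9). Cumulative: 9
Frame 2: OPEN (3+1=4). Cumulative: 13
Frame 3: SPARE (6+4=10). 10 + next roll (10) = 20. Cumulative: 33
Frame 4: STRIKE. 10 + next two rolls (10+10) = 30. Cumulative: 63
Frame 5: STRIKE. 10 + next two rolls (10+3) = 23. Cumulative: 86
Frame 6: STRIKE. 10 + next two rolls (3+4) = 17. Cumulative: 103
Frame 7: OPEN (3+4=7). Cumulative: 110
Frame 8: STRIKE. 10 + next two rolls (10+6) = 26. Cumulative: 136
Frame 9: STRIKE. 10 + next two rolls (6+2) = 18. Cumulative: 154
Frame 10: OPEN. Sum of all frame-10 rolls (6+2) = 8. Cumulative: 162

Answer: 9 13 33 63 86 103 110 136 154 162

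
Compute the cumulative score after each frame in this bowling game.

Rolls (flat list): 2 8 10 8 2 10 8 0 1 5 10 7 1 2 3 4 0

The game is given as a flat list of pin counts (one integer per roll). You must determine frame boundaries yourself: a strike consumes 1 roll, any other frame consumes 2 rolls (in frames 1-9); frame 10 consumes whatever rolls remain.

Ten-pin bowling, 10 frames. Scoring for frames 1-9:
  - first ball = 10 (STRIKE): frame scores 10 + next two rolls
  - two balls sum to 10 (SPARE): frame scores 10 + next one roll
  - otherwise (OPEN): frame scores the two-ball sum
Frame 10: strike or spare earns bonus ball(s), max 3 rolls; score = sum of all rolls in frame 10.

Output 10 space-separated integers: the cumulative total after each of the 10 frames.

Answer: 20 40 60 78 86 92 110 118 123 127

Derivation:
Frame 1: SPARE (2+8=10). 10 + next roll (10) = 20. Cumulative: 20
Frame 2: STRIKE. 10 + next two rolls (8+2) = 20. Cumulative: 40
Frame 3: SPARE (8+2=10). 10 + next roll (10) = 20. Cumulative: 60
Frame 4: STRIKE. 10 + next two rolls (8+0) = 18. Cumulative: 78
Frame 5: OPEN (8+0=8). Cumulative: 86
Frame 6: OPEN (1+5=6). Cumulative: 92
Frame 7: STRIKE. 10 + next two rolls (7+1) = 18. Cumulative: 110
Frame 8: OPEN (7+1=8). Cumulative: 118
Frame 9: OPEN (2+3=5). Cumulative: 123
Frame 10: OPEN. Sum of all frame-10 rolls (4+0) = 4. Cumulative: 127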